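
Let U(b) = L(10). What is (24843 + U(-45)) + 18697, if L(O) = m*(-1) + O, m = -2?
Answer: 43552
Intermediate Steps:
L(O) = 2 + O (L(O) = -2*(-1) + O = 2 + O)
U(b) = 12 (U(b) = 2 + 10 = 12)
(24843 + U(-45)) + 18697 = (24843 + 12) + 18697 = 24855 + 18697 = 43552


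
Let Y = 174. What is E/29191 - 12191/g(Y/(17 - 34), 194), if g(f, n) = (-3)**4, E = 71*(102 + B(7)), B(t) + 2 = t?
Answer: -355252124/2364471 ≈ -150.25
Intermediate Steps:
B(t) = -2 + t
E = 7597 (E = 71*(102 + (-2 + 7)) = 71*(102 + 5) = 71*107 = 7597)
g(f, n) = 81
E/29191 - 12191/g(Y/(17 - 34), 194) = 7597/29191 - 12191/81 = -355252124/2364471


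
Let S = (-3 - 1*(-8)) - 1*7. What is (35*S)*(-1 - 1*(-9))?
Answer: -560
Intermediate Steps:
S = -2 (S = (-3 + 8) - 7 = 5 - 7 = -2)
(35*S)*(-1 - 1*(-9)) = (35*(-2))*(-1 - 1*(-9)) = -70*(-1 + 9) = -70*8 = -560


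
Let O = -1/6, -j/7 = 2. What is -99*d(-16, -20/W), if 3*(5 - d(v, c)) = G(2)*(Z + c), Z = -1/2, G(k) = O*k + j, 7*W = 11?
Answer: 11523/2 ≈ 5761.5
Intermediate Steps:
W = 11/7 (W = (⅐)*11 = 11/7 ≈ 1.5714)
j = -14 (j = -7*2 = -14)
O = -⅙ (O = -1*⅙ = -⅙ ≈ -0.16667)
G(k) = -14 - k/6 (G(k) = -k/6 - 14 = -14 - k/6)
Z = -½ (Z = -1*½ = -½ ≈ -0.50000)
d(v, c) = 47/18 + 43*c/9 (d(v, c) = 5 - (-14 - ⅙*2)*(-½ + c)/3 = 5 - (-14 - ⅓)*(-½ + c)/3 = 5 - (-43)*(-½ + c)/9 = 5 - (43/6 - 43*c/3)/3 = 5 + (-43/18 + 43*c/9) = 47/18 + 43*c/9)
-99*d(-16, -20/W) = -99*(47/18 + 43*(-20/11/7)/9) = -99*(47/18 + 43*(-20*7/11)/9) = -99*(47/18 + (43/9)*(-140/11)) = -99*(47/18 - 6020/99) = -99*(-3841/66) = 11523/2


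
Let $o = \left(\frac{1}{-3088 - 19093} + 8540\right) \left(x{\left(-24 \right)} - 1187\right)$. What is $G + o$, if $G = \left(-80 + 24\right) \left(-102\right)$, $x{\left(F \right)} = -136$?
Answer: $- \frac{250483554825}{22181} \approx -1.1293 \cdot 10^{7}$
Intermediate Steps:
$o = - \frac{250610252697}{22181}$ ($o = \left(\frac{1}{-3088 - 19093} + 8540\right) \left(-136 - 1187\right) = \left(\frac{1}{-22181} + 8540\right) \left(-1323\right) = \left(- \frac{1}{22181} + 8540\right) \left(-1323\right) = \frac{189425739}{22181} \left(-1323\right) = - \frac{250610252697}{22181} \approx -1.1298 \cdot 10^{7}$)
$G = 5712$ ($G = \left(-56\right) \left(-102\right) = 5712$)
$G + o = 5712 - \frac{250610252697}{22181} = - \frac{250483554825}{22181}$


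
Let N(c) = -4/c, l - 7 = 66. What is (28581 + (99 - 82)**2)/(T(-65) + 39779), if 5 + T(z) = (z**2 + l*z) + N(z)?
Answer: 938275/1275757 ≈ 0.73547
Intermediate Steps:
l = 73 (l = 7 + 66 = 73)
T(z) = -5 + z**2 - 4/z + 73*z (T(z) = -5 + ((z**2 + 73*z) - 4/z) = -5 + (z**2 - 4/z + 73*z) = -5 + z**2 - 4/z + 73*z)
(28581 + (99 - 82)**2)/(T(-65) + 39779) = (28581 + (99 - 82)**2)/((-5 + (-65)**2 - 4/(-65) + 73*(-65)) + 39779) = (28581 + 17**2)/((-5 + 4225 - 4*(-1/65) - 4745) + 39779) = (28581 + 289)/((-5 + 4225 + 4/65 - 4745) + 39779) = 28870/(-34121/65 + 39779) = 28870/(2551514/65) = 28870*(65/2551514) = 938275/1275757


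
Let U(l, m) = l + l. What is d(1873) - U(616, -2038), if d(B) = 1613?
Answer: 381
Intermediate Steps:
U(l, m) = 2*l
d(1873) - U(616, -2038) = 1613 - 2*616 = 1613 - 1*1232 = 1613 - 1232 = 381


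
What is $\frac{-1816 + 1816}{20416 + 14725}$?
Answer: $0$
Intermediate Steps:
$\frac{-1816 + 1816}{20416 + 14725} = \frac{0}{35141} = 0 \cdot \frac{1}{35141} = 0$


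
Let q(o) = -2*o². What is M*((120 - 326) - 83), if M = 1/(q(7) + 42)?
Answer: 289/56 ≈ 5.1607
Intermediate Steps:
M = -1/56 (M = 1/(-2*7² + 42) = 1/(-2*49 + 42) = 1/(-98 + 42) = 1/(-56) = -1/56 ≈ -0.017857)
M*((120 - 326) - 83) = -((120 - 326) - 83)/56 = -(-206 - 83)/56 = -1/56*(-289) = 289/56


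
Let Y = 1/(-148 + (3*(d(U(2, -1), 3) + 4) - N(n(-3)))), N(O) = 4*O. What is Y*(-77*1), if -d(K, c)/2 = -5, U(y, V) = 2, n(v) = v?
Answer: 77/94 ≈ 0.81915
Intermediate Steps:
d(K, c) = 10 (d(K, c) = -2*(-5) = 10)
Y = -1/94 (Y = 1/(-148 + (3*(10 + 4) - 4*(-3))) = 1/(-148 + (3*14 - 1*(-12))) = 1/(-148 + (42 + 12)) = 1/(-148 + 54) = 1/(-94) = -1/94 ≈ -0.010638)
Y*(-77*1) = -(-77)/94 = -1/94*(-77) = 77/94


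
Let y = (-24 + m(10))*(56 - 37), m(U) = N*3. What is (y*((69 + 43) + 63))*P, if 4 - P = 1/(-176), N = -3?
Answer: -7032375/16 ≈ -4.3952e+5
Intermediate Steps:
m(U) = -9 (m(U) = -3*3 = -9)
P = 705/176 (P = 4 - 1/(-176) = 4 - 1*(-1/176) = 4 + 1/176 = 705/176 ≈ 4.0057)
y = -627 (y = (-24 - 9)*(56 - 37) = -33*19 = -627)
(y*((69 + 43) + 63))*P = -627*((69 + 43) + 63)*(705/176) = -627*(112 + 63)*(705/176) = -627*175*(705/176) = -109725*705/176 = -7032375/16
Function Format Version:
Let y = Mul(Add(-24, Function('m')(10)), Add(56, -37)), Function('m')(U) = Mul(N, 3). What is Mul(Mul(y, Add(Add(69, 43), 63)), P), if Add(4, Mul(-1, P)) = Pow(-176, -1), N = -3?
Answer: Rational(-7032375, 16) ≈ -4.3952e+5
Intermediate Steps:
Function('m')(U) = -9 (Function('m')(U) = Mul(-3, 3) = -9)
P = Rational(705, 176) (P = Add(4, Mul(-1, Pow(-176, -1))) = Add(4, Mul(-1, Rational(-1, 176))) = Add(4, Rational(1, 176)) = Rational(705, 176) ≈ 4.0057)
y = -627 (y = Mul(Add(-24, -9), Add(56, -37)) = Mul(-33, 19) = -627)
Mul(Mul(y, Add(Add(69, 43), 63)), P) = Mul(Mul(-627, Add(Add(69, 43), 63)), Rational(705, 176)) = Mul(Mul(-627, Add(112, 63)), Rational(705, 176)) = Mul(Mul(-627, 175), Rational(705, 176)) = Mul(-109725, Rational(705, 176)) = Rational(-7032375, 16)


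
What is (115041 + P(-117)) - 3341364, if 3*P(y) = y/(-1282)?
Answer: -4136146047/1282 ≈ -3.2263e+6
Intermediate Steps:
P(y) = -y/3846 (P(y) = (y/(-1282))/3 = (y*(-1/1282))/3 = (-y/1282)/3 = -y/3846)
(115041 + P(-117)) - 3341364 = (115041 - 1/3846*(-117)) - 3341364 = (115041 + 39/1282) - 3341364 = 147482601/1282 - 3341364 = -4136146047/1282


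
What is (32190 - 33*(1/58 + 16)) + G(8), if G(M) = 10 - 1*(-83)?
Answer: 1841757/58 ≈ 31754.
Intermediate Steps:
G(M) = 93 (G(M) = 10 + 83 = 93)
(32190 - 33*(1/58 + 16)) + G(8) = (32190 - 33*(1/58 + 16)) + 93 = (32190 - 33*929/58) + 93 = (32190 - 30657/58) + 93 = 1836363/58 + 93 = 1841757/58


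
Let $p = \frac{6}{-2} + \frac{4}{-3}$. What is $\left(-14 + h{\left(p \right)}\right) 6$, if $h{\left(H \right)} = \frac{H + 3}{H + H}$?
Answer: $- \frac{1080}{13} \approx -83.077$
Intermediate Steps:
$p = - \frac{13}{3}$ ($p = 6 \left(- \frac{1}{2}\right) + 4 \left(- \frac{1}{3}\right) = -3 - \frac{4}{3} = - \frac{13}{3} \approx -4.3333$)
$h{\left(H \right)} = \frac{3 + H}{2 H}$
$\left(-14 + h{\left(p \right)}\right) 6 = \left(-14 + \frac{3 - \frac{13}{3}}{2 \left(- \frac{13}{3}\right)}\right) 6 = \left(-14 + \frac{1}{2} \left(- \frac{3}{13}\right) \left(- \frac{4}{3}\right)\right) 6 = \left(-14 + \frac{2}{13}\right) 6 = \left(- \frac{180}{13}\right) 6 = - \frac{1080}{13}$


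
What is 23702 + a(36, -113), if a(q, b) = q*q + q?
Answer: 25034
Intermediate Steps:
a(q, b) = q + q**2 (a(q, b) = q**2 + q = q + q**2)
23702 + a(36, -113) = 23702 + 36*(1 + 36) = 23702 + 36*37 = 23702 + 1332 = 25034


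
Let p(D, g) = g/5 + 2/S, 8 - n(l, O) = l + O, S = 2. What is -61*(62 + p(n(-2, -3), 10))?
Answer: -3965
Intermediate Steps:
n(l, O) = 8 - O - l (n(l, O) = 8 - (l + O) = 8 - (O + l) = 8 + (-O - l) = 8 - O - l)
p(D, g) = 1 + g/5 (p(D, g) = g/5 + 2/2 = g*(1/5) + 2*(1/2) = g/5 + 1 = 1 + g/5)
-61*(62 + p(n(-2, -3), 10)) = -61*(62 + (1 + (1/5)*10)) = -61*(62 + (1 + 2)) = -61*(62 + 3) = -61*65 = -3965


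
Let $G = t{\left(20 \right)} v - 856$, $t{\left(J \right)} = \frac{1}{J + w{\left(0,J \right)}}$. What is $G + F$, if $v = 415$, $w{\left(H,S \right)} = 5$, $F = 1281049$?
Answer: $\frac{6401048}{5} \approx 1.2802 \cdot 10^{6}$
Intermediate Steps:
$t{\left(J \right)} = \frac{1}{5 + J}$ ($t{\left(J \right)} = \frac{1}{J + 5} = \frac{1}{5 + J}$)
$G = - \frac{4197}{5}$ ($G = \frac{1}{5 + 20} \cdot 415 - 856 = \frac{1}{25} \cdot 415 - 856 = \frac{83}{5} - 856 = - \frac{4197}{5} \approx -839.4$)
$G + F = - \frac{4197}{5} + 1281049 = \frac{6401048}{5}$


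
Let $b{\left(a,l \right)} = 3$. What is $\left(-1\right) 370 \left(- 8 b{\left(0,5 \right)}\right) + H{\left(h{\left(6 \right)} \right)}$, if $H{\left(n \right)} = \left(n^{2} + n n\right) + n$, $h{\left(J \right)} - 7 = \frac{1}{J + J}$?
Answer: $\frac{647095}{72} \approx 8987.4$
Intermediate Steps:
$h{\left(J \right)} = 7 + \frac{1}{2 J}$ ($h{\left(J \right)} = 7 + \frac{1}{J + J} = 7 + \frac{1}{2 J}$)
$H{\left(n \right)} = n + 2 n^{2}$ ($H{\left(n \right)} = \left(n^{2} + n^{2}\right) + n = 2 n^{2} + n = n + 2 n^{2}$)
$\left(-1\right) 370 \left(- 8 b{\left(0,5 \right)}\right) + H{\left(h{\left(6 \right)} \right)} = \left(-1\right) 370 \left(\left(-8\right) 3\right) + \left(7 + \frac{1}{2 \cdot 6}\right) \left(1 + 2 \left(7 + \frac{1}{2 \cdot 6}\right)\right) = \left(-370\right) \left(-24\right) + \left(7 + \frac{1}{2} \cdot \frac{1}{6}\right) \left(1 + 2 \left(7 + \frac{1}{2} \cdot \frac{1}{6}\right)\right) = 8880 + \left(7 + \frac{1}{12}\right) \left(1 + 2 \left(7 + \frac{1}{12}\right)\right) = 8880 + \frac{85 \left(1 + 2 \cdot \frac{85}{12}\right)}{12} = 8880 + \frac{85 \left(1 + \frac{85}{6}\right)}{12} = 8880 + \frac{85}{12} \cdot \frac{91}{6} = 8880 + \frac{7735}{72} = \frac{647095}{72}$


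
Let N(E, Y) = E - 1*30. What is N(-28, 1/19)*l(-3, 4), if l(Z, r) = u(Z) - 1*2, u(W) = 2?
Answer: 0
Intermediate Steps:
l(Z, r) = 0 (l(Z, r) = 2 - 1*2 = 2 - 2 = 0)
N(E, Y) = -30 + E (N(E, Y) = E - 30 = -30 + E)
N(-28, 1/19)*l(-3, 4) = (-30 - 28)*0 = -58*0 = 0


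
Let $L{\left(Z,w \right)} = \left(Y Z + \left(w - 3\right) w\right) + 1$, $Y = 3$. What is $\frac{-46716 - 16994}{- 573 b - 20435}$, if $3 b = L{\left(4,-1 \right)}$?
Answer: $\frac{31855}{11841} \approx 2.6902$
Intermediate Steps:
$L{\left(Z,w \right)} = 1 + 3 Z + w \left(-3 + w\right)$ ($L{\left(Z,w \right)} = \left(3 Z + \left(w - 3\right) w\right) + 1 = \left(3 Z + \left(-3 + w\right) w\right) + 1 = \left(3 Z + w \left(-3 + w\right)\right) + 1 = 1 + 3 Z + w \left(-3 + w\right)$)
$b = \frac{17}{3}$ ($b = \frac{1 + \left(-1\right)^{2} - -3 + 3 \cdot 4}{3} = \frac{1 + 1 + 3 + 12}{3} = \frac{1}{3} \cdot 17 = \frac{17}{3} \approx 5.6667$)
$\frac{-46716 - 16994}{- 573 b - 20435} = \frac{-46716 - 16994}{\left(-573\right) \frac{17}{3} - 20435} = - \frac{63710}{-3247 - 20435} = - \frac{63710}{-23682} = \left(-63710\right) \left(- \frac{1}{23682}\right) = \frac{31855}{11841}$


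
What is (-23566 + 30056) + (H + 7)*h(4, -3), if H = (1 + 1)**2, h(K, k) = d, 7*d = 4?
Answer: 45474/7 ≈ 6496.3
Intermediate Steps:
d = 4/7 (d = (1/7)*4 = 4/7 ≈ 0.57143)
h(K, k) = 4/7
H = 4 (H = 2**2 = 4)
(-23566 + 30056) + (H + 7)*h(4, -3) = (-23566 + 30056) + (4 + 7)*(4/7) = 6490 + 11*(4/7) = 6490 + 44/7 = 45474/7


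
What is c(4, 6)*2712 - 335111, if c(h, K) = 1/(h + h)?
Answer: -334772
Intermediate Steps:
c(h, K) = 1/(2*h)
c(4, 6)*2712 - 335111 = ((½)/4)*2712 - 335111 = ((½)*(¼))*2712 - 335111 = (⅛)*2712 - 335111 = 339 - 335111 = -334772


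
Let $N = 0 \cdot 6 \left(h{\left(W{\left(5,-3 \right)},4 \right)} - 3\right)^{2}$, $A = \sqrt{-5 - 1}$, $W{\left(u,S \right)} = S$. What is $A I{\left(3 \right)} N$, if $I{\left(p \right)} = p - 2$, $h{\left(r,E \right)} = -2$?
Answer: $0$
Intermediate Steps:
$I{\left(p \right)} = -2 + p$ ($I{\left(p \right)} = p - 2 = -2 + p$)
$A = i \sqrt{6}$ ($A = \sqrt{-6} = i \sqrt{6} \approx 2.4495 i$)
$N = 0$ ($N = 0 \cdot 6 \left(-2 - 3\right)^{2} = 0 \left(-5\right)^{2} = 0 \cdot 25 = 0$)
$A I{\left(3 \right)} N = i \sqrt{6} \left(-2 + 3\right) 0 = i \sqrt{6} \cdot 1 \cdot 0 = i \sqrt{6} \cdot 0 = 0$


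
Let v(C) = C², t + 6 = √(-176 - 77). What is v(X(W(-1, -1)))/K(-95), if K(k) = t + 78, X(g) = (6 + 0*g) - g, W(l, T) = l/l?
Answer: 1800/5437 - 25*I*√253/5437 ≈ 0.33106 - 0.073138*I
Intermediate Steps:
W(l, T) = 1
t = -6 + I*√253 (t = -6 + √(-176 - 77) = -6 + √(-253) = -6 + I*√253 ≈ -6.0 + 15.906*I)
X(g) = 6 - g (X(g) = (6 + 0) - g = 6 - g)
K(k) = 72 + I*√253 (K(k) = (-6 + I*√253) + 78 = 72 + I*√253)
v(X(W(-1, -1)))/K(-95) = (6 - 1*1)²/(72 + I*√253) = (6 - 1)²/(72 + I*√253) = 5²/(72 + I*√253) = 25/(72 + I*√253)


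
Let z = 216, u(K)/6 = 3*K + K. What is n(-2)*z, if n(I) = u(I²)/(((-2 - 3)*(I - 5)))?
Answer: 20736/35 ≈ 592.46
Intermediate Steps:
u(K) = 24*K (u(K) = 6*(3*K + K) = 6*(4*K) = 24*K)
n(I) = 24*I²/(25 - 5*I) (n(I) = (24*I²)/(((-2 - 3)*(I - 5))) = (24*I²)/((-5*(-5 + I))) = (24*I²)/(25 - 5*I) = 24*I²/(25 - 5*I))
n(-2)*z = -24*(-2)²/(-25 + 5*(-2))*216 = -24*4/(-25 - 10)*216 = -24*4/(-35)*216 = -24*4*(-1/35)*216 = (96/35)*216 = 20736/35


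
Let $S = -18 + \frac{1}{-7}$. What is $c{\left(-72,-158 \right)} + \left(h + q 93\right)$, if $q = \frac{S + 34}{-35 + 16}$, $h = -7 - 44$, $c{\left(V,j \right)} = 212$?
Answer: $\frac{11090}{133} \approx 83.383$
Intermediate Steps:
$h = -51$
$S = - \frac{127}{7}$ ($S = -18 - \frac{1}{7} = - \frac{127}{7} \approx -18.143$)
$q = - \frac{111}{133}$ ($q = \frac{- \frac{127}{7} + 34}{-35 + 16} = \frac{111}{7 \left(-19\right)} = \frac{111}{7} \left(- \frac{1}{19}\right) = - \frac{111}{133} \approx -0.83459$)
$c{\left(-72,-158 \right)} + \left(h + q 93\right) = 212 - \frac{17106}{133} = \frac{11090}{133}$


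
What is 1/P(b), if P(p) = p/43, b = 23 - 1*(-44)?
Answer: 43/67 ≈ 0.64179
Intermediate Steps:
b = 67 (b = 23 + 44 = 67)
P(p) = p/43 (P(p) = p*(1/43) = p/43)
1/P(b) = 1/((1/43)*67) = 1/(67/43) = 43/67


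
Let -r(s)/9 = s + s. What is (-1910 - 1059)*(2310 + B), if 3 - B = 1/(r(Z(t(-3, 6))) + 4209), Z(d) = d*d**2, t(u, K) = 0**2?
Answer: -28904450104/4209 ≈ -6.8673e+6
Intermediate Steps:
t(u, K) = 0
Z(d) = d**3
r(s) = -18*s (r(s) = -9*(s + s) = -18*s)
B = 12626/4209 (B = 3 - 1/(-18*0**3 + 4209) = 3 - 1/(-18*0 + 4209) = 3 - 1/(0 + 4209) = 3 - 1/4209 = 12626/4209 ≈ 2.9998)
(-1910 - 1059)*(2310 + B) = (-1910 - 1059)*(2310 + 12626/4209) = -2969*9735416/4209 = -28904450104/4209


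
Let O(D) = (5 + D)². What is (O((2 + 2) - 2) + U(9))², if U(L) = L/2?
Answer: 11449/4 ≈ 2862.3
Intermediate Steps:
U(L) = L/2 (U(L) = L*(½) = L/2)
(O((2 + 2) - 2) + U(9))² = ((5 + ((2 + 2) - 2))² + (½)*9)² = ((5 + (4 - 2))² + 9/2)² = ((5 + 2)² + 9/2)² = (7² + 9/2)² = (49 + 9/2)² = (107/2)² = 11449/4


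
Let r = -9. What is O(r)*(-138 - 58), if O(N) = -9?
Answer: 1764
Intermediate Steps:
O(r)*(-138 - 58) = -9*(-138 - 58) = -9*(-196) = 1764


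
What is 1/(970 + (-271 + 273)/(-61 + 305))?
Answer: 122/118341 ≈ 0.0010309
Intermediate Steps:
1/(970 + (-271 + 273)/(-61 + 305)) = 1/(970 + 2/244) = 1/(970 + 2*(1/244)) = 1/(970 + 1/122) = 1/(118341/122) = 122/118341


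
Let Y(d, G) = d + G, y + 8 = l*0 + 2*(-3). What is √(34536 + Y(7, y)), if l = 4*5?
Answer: √34529 ≈ 185.82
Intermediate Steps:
l = 20
y = -14 (y = -8 + (20*0 + 2*(-3)) = -8 + (0 - 6) = -8 - 6 = -14)
Y(d, G) = G + d
√(34536 + Y(7, y)) = √(34536 + (-14 + 7)) = √(34536 - 7) = √34529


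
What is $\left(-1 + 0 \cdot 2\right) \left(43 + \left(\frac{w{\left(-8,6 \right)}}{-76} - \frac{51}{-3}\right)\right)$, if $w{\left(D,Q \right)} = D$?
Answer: $- \frac{1142}{19} \approx -60.105$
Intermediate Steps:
$\left(-1 + 0 \cdot 2\right) \left(43 + \left(\frac{w{\left(-8,6 \right)}}{-76} - \frac{51}{-3}\right)\right) = \left(-1 + 0 \cdot 2\right) \left(43 - \left(-17 - \frac{2}{19}\right)\right) = \left(-1 + 0\right) \left(43 - - \frac{325}{19}\right) = - (43 + \left(\frac{2}{19} + 17\right)) = - (43 + \frac{325}{19}) = \left(-1\right) \frac{1142}{19} = - \frac{1142}{19}$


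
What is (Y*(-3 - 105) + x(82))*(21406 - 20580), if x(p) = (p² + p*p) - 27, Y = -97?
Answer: 19738922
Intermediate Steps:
x(p) = -27 + 2*p² (x(p) = (p² + p²) - 27 = 2*p² - 27 = -27 + 2*p²)
(Y*(-3 - 105) + x(82))*(21406 - 20580) = (-97*(-3 - 105) + (-27 + 2*82²))*(21406 - 20580) = (-97*(-108) + (-27 + 2*6724))*826 = (10476 + (-27 + 13448))*826 = (10476 + 13421)*826 = 23897*826 = 19738922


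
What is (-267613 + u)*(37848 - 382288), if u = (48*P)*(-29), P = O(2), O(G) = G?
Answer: 93135542680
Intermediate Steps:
P = 2
u = -2784 (u = (48*2)*(-29) = 96*(-29) = -2784)
(-267613 + u)*(37848 - 382288) = (-267613 - 2784)*(37848 - 382288) = -270397*(-344440) = 93135542680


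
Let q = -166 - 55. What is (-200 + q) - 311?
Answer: -732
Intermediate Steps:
q = -221
(-200 + q) - 311 = (-200 - 221) - 311 = -421 - 311 = -732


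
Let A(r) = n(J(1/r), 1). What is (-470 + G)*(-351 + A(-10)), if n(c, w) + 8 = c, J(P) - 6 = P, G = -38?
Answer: 896874/5 ≈ 1.7937e+5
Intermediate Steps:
J(P) = 6 + P
n(c, w) = -8 + c
A(r) = -2 + 1/r (A(r) = -8 + (6 + 1/r) = -2 + 1/r)
(-470 + G)*(-351 + A(-10)) = (-470 - 38)*(-351 + (-2 + 1/(-10))) = -508*(-351 + (-2 - 1/10)) = -508*(-351 - 21/10) = -508*(-3531/10) = 896874/5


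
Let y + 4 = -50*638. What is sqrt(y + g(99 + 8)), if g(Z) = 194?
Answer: I*sqrt(31710) ≈ 178.07*I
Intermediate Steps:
y = -31904 (y = -4 - 50*638 = -4 - 31900 = -31904)
sqrt(y + g(99 + 8)) = sqrt(-31904 + 194) = sqrt(-31710) = I*sqrt(31710)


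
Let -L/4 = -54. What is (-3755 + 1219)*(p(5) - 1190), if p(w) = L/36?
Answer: 3002624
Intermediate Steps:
L = 216 (L = -4*(-54) = 216)
p(w) = 6 (p(w) = 216/36 = 216*(1/36) = 6)
(-3755 + 1219)*(p(5) - 1190) = (-3755 + 1219)*(6 - 1190) = -2536*(-1184) = 3002624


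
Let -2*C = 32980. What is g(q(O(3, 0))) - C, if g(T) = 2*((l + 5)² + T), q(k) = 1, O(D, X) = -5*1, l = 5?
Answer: 16692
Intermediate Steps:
O(D, X) = -5
C = -16490 (C = -½*32980 = -16490)
g(T) = 200 + 2*T (g(T) = 2*((5 + 5)² + T) = 2*(10² + T) = 2*(100 + T) = 200 + 2*T)
g(q(O(3, 0))) - C = (200 + 2*1) - 1*(-16490) = (200 + 2) + 16490 = 202 + 16490 = 16692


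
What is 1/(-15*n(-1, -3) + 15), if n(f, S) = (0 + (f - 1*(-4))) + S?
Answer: 1/15 ≈ 0.066667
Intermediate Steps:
n(f, S) = 4 + S + f (n(f, S) = (0 + (f + 4)) + S = (0 + (4 + f)) + S = (4 + f) + S = 4 + S + f)
1/(-15*n(-1, -3) + 15) = 1/(-15*(4 - 3 - 1) + 15) = 1/(-15*0 + 15) = 1/(0 + 15) = 1/15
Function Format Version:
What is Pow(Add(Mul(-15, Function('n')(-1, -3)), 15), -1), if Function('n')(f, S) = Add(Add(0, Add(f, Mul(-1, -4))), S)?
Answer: Rational(1, 15) ≈ 0.066667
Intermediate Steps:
Function('n')(f, S) = Add(4, S, f) (Function('n')(f, S) = Add(Add(0, Add(f, 4)), S) = Add(Add(0, Add(4, f)), S) = Add(Add(4, f), S) = Add(4, S, f))
Pow(Add(Mul(-15, Function('n')(-1, -3)), 15), -1) = Pow(Add(Mul(-15, Add(4, -3, -1)), 15), -1) = Pow(Add(Mul(-15, 0), 15), -1) = Pow(Add(0, 15), -1) = Pow(15, -1) = Rational(1, 15)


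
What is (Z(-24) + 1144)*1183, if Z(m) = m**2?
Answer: 2034760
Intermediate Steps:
(Z(-24) + 1144)*1183 = ((-24)**2 + 1144)*1183 = (576 + 1144)*1183 = 1720*1183 = 2034760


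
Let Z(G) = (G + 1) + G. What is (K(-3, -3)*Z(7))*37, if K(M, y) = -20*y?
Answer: 33300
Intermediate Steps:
K(M, y) = -20*y
Z(G) = 1 + 2*G (Z(G) = (1 + G) + G = 1 + 2*G)
(K(-3, -3)*Z(7))*37 = ((-20*(-3))*(1 + 2*7))*37 = (60*(1 + 14))*37 = (60*15)*37 = 900*37 = 33300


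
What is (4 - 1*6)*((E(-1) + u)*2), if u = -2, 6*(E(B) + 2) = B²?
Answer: 46/3 ≈ 15.333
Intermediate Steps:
E(B) = -2 + B²/6
(4 - 1*6)*((E(-1) + u)*2) = (4 - 1*6)*(((-2 + (⅙)*(-1)²) - 2)*2) = (4 - 6)*(((-2 + (⅙)*1) - 2)*2) = -2*((-2 + ⅙) - 2)*2 = -2*(-11/6 - 2)*2 = -(-23)*2/3 = -2*(-23/3) = 46/3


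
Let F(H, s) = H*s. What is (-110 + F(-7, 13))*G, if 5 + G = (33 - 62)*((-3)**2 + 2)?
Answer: 65124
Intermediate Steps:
G = -324 (G = -5 + (33 - 62)*((-3)**2 + 2) = -5 - 29*(9 + 2) = -5 - 29*11 = -5 - 319 = -324)
(-110 + F(-7, 13))*G = (-110 - 7*13)*(-324) = (-110 - 91)*(-324) = -201*(-324) = 65124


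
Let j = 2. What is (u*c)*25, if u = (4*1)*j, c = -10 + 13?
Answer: 600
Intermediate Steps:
c = 3
u = 8 (u = (4*1)*2 = 4*2 = 8)
(u*c)*25 = (8*3)*25 = 24*25 = 600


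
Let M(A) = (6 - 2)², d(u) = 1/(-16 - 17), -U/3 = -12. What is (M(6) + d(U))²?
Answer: 277729/1089 ≈ 255.03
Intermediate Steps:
U = 36 (U = -3*(-12) = 36)
d(u) = -1/33 (d(u) = 1/(-33) = -1/33)
M(A) = 16 (M(A) = 4² = 16)
(M(6) + d(U))² = (16 - 1/33)² = (527/33)² = 277729/1089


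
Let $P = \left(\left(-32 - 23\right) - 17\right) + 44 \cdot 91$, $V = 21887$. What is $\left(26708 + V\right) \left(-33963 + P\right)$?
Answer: $-1459356445$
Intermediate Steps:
$P = 3932$ ($P = \left(-55 - 17\right) + 4004 = -72 + 4004 = 3932$)
$\left(26708 + V\right) \left(-33963 + P\right) = \left(26708 + 21887\right) \left(-33963 + 3932\right) = 48595 \left(-30031\right) = -1459356445$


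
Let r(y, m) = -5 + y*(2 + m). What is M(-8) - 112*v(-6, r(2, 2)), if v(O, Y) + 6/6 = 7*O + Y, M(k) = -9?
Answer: 4471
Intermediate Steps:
v(O, Y) = -1 + Y + 7*O (v(O, Y) = -1 + (7*O + Y) = -1 + (Y + 7*O) = -1 + Y + 7*O)
M(-8) - 112*v(-6, r(2, 2)) = -9 - 112*(-1 + (-5 + 2*2 + 2*2) + 7*(-6)) = -9 - 112*(-1 + (-5 + 4 + 4) - 42) = -9 - 112*(-1 + 3 - 42) = -9 - 112*(-40) = -9 + 4480 = 4471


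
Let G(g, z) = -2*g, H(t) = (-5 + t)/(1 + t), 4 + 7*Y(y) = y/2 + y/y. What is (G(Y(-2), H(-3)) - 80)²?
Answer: 304704/49 ≈ 6218.4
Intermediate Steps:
Y(y) = -3/7 + y/14 (Y(y) = -4/7 + (y/2 + y/y)/7 = -4/7 + (y*(½) + 1)/7 = -4/7 + (y/2 + 1)/7 = -4/7 + (1 + y/2)/7 = -4/7 + (⅐ + y/14) = -3/7 + y/14)
H(t) = (-5 + t)/(1 + t)
(G(Y(-2), H(-3)) - 80)² = (-2*(-3/7 + (1/14)*(-2)) - 80)² = (-2*(-3/7 - ⅐) - 80)² = (-2*(-4/7) - 80)² = (8/7 - 80)² = (-552/7)² = 304704/49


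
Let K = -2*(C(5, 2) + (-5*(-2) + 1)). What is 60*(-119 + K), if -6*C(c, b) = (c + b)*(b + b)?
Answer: -7900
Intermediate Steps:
C(c, b) = -b*(b + c)/3 (C(c, b) = -(c + b)*(b + b)/6 = -(b + c)*2*b/6 = -b*(b + c)/3)
K = -38/3 (K = -2*(-⅓*2*(2 + 5) + (-5*(-2) + 1)) = -2*(-⅓*2*7 + (10 + 1)) = -2*(-14/3 + 11) = -2*19/3 = -38/3 ≈ -12.667)
60*(-119 + K) = 60*(-119 - 38/3) = 60*(-395/3) = -7900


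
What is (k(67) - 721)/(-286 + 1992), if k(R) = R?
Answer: -327/853 ≈ -0.38335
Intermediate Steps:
(k(67) - 721)/(-286 + 1992) = (67 - 721)/(-286 + 1992) = -654/1706 = -654*1/1706 = -327/853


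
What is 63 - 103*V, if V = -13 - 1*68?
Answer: 8406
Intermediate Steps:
V = -81 (V = -13 - 68 = -81)
63 - 103*V = 63 - 103*(-81) = 63 + 8343 = 8406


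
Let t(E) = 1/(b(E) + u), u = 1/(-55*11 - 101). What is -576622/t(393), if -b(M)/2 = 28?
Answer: 11398952007/353 ≈ 3.2292e+7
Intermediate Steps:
b(M) = -56 (b(M) = -2*28 = -56)
u = -1/706 (u = 1/(-605 - 101) = 1/(-706) = -1/706 ≈ -0.0014164)
t(E) = -706/39537 (t(E) = 1/(-56 - 1/706) = 1/(-39537/706) = -706/39537)
-576622/t(393) = -576622/(-706/39537) = -576622*(-39537/706) = 11398952007/353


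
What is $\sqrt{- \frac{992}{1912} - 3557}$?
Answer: $\frac{i \sqrt{203209033}}{239} \approx 59.645 i$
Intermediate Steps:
$\sqrt{- \frac{992}{1912} - 3557} = \sqrt{\left(-992\right) \frac{1}{1912} - 3557} = \sqrt{- \frac{124}{239} - 3557} = \sqrt{- \frac{850247}{239}} = \frac{i \sqrt{203209033}}{239}$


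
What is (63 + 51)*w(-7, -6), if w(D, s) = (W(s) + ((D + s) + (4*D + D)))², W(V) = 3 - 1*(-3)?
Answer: 201096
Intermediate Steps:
W(V) = 6 (W(V) = 3 + 3 = 6)
w(D, s) = (6 + s + 6*D)² (w(D, s) = (6 + ((D + s) + (4*D + D)))² = (6 + ((D + s) + 5*D))² = (6 + (s + 6*D))² = (6 + s + 6*D)²)
(63 + 51)*w(-7, -6) = (63 + 51)*(6 - 6 + 6*(-7))² = 114*(6 - 6 - 42)² = 114*(-42)² = 114*1764 = 201096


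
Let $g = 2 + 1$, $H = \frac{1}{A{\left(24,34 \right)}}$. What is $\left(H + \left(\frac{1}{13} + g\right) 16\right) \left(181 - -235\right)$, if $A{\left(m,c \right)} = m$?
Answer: $\frac{61492}{3} \approx 20497.0$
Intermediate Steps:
$H = \frac{1}{24} \approx 0.041667$
$g = 3$
$\left(H + \left(\frac{1}{13} + g\right) 16\right) \left(181 - -235\right) = \left(\frac{1}{24} + \left(\frac{1}{13} + 3\right) 16\right) \left(181 - -235\right) = \left(\frac{1}{24} + \left(\frac{1}{13} + 3\right) 16\right) \left(181 + 235\right) = \left(\frac{1}{24} + \frac{40}{13} \cdot 16\right) 416 = \left(\frac{1}{24} + \frac{640}{13}\right) 416 = \frac{15373}{312} \cdot 416 = \frac{61492}{3}$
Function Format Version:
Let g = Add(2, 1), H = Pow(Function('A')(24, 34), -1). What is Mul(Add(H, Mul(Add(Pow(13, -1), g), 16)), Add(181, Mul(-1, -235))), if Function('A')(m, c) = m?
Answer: Rational(61492, 3) ≈ 20497.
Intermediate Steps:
H = Rational(1, 24) (H = Pow(24, -1) = Rational(1, 24) ≈ 0.041667)
g = 3
Mul(Add(H, Mul(Add(Pow(13, -1), g), 16)), Add(181, Mul(-1, -235))) = Mul(Add(Rational(1, 24), Mul(Add(Pow(13, -1), 3), 16)), Add(181, Mul(-1, -235))) = Mul(Add(Rational(1, 24), Mul(Add(Rational(1, 13), 3), 16)), Add(181, 235)) = Mul(Add(Rational(1, 24), Mul(Rational(40, 13), 16)), 416) = Mul(Add(Rational(1, 24), Rational(640, 13)), 416) = Mul(Rational(15373, 312), 416) = Rational(61492, 3)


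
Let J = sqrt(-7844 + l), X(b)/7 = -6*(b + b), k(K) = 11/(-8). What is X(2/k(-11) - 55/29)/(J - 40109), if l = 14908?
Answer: -514518252/73311888089 - 25656*sqrt(1766)/73311888089 ≈ -0.0070329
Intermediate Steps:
k(K) = -11/8 (k(K) = 11*(-1/8) = -11/8)
X(b) = -84*b (X(b) = 7*(-6*(b + b)) = 7*(-12*b) = -84*b)
J = 2*sqrt(1766) (J = sqrt(-7844 + 14908) = sqrt(7064) = 2*sqrt(1766) ≈ 84.048)
X(2/k(-11) - 55/29)/(J - 40109) = (-84*(2/(-11/8) - 55/29))/(2*sqrt(1766) - 40109) = (-84*(2*(-8/11) - 55*1/29))/(-40109 + 2*sqrt(1766)) = (-84*(-16/11 - 55/29))/(-40109 + 2*sqrt(1766)) = (-84*(-1069/319))/(-40109 + 2*sqrt(1766)) = 89796/(319*(-40109 + 2*sqrt(1766)))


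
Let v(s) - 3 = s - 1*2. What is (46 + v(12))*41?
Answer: 2419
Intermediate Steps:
v(s) = 1 + s (v(s) = 3 + (s - 1*2) = 3 + (s - 2) = 3 + (-2 + s) = 1 + s)
(46 + v(12))*41 = (46 + (1 + 12))*41 = (46 + 13)*41 = 59*41 = 2419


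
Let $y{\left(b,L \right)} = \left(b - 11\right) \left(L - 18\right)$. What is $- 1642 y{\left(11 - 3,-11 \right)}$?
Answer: $-142854$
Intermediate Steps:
$y{\left(b,L \right)} = \left(-18 + L\right) \left(-11 + b\right)$ ($y{\left(b,L \right)} = \left(-11 + b\right) \left(-18 + L\right) = \left(-18 + L\right) \left(-11 + b\right)$)
$- 1642 y{\left(11 - 3,-11 \right)} = - 1642 \left(198 - 18 \left(11 - 3\right) - -121 - 11 \left(11 - 3\right)\right) = - 1642 \left(198 - 18 \left(11 - 3\right) + 121 - 11 \left(11 - 3\right)\right) = - 1642 \left(198 - 144 + 121 - 88\right) = \left(-1642\right) 87 = -142854$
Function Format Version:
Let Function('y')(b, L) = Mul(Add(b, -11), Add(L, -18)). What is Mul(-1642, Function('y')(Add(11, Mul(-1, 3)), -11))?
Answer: -142854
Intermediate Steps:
Function('y')(b, L) = Mul(Add(-18, L), Add(-11, b)) (Function('y')(b, L) = Mul(Add(-11, b), Add(-18, L)) = Mul(Add(-18, L), Add(-11, b)))
Mul(-1642, Function('y')(Add(11, Mul(-1, 3)), -11)) = Mul(-1642, Add(198, Mul(-18, Add(11, Mul(-1, 3))), Mul(-11, -11), Mul(-11, Add(11, Mul(-1, 3))))) = Mul(-1642, Add(198, Mul(-18, Add(11, -3)), 121, Mul(-11, Add(11, -3)))) = Mul(-1642, Add(198, Mul(-18, 8), 121, Mul(-11, 8))) = Mul(-1642, Add(198, -144, 121, -88)) = Mul(-1642, 87) = -142854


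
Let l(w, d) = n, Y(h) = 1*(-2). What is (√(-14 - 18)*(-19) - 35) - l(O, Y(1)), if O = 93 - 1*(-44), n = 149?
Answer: -184 - 76*I*√2 ≈ -184.0 - 107.48*I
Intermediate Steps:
Y(h) = -2
O = 137 (O = 93 + 44 = 137)
l(w, d) = 149
(√(-14 - 18)*(-19) - 35) - l(O, Y(1)) = (√(-14 - 18)*(-19) - 35) - 1*149 = (√(-32)*(-19) - 35) - 149 = ((4*I*√2)*(-19) - 35) - 149 = (-76*I*√2 - 35) - 149 = (-35 - 76*I*√2) - 149 = -184 - 76*I*√2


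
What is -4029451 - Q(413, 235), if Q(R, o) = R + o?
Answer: -4030099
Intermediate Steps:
-4029451 - Q(413, 235) = -4029451 - (413 + 235) = -4029451 - 1*648 = -4029451 - 648 = -4030099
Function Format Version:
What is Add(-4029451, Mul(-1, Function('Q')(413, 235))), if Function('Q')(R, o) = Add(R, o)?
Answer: -4030099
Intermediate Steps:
Add(-4029451, Mul(-1, Function('Q')(413, 235))) = Add(-4029451, Mul(-1, Add(413, 235))) = Add(-4029451, Mul(-1, 648)) = Add(-4029451, -648) = -4030099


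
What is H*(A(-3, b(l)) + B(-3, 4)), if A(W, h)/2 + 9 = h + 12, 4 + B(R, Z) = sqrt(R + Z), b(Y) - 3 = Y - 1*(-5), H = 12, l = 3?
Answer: 300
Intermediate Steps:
b(Y) = 8 + Y (b(Y) = 3 + (Y - 1*(-5)) = 3 + (Y + 5) = 3 + (5 + Y) = 8 + Y)
B(R, Z) = -4 + sqrt(R + Z)
A(W, h) = 6 + 2*h (A(W, h) = -18 + 2*(h + 12) = -18 + 2*(12 + h) = -18 + (24 + 2*h) = 6 + 2*h)
H*(A(-3, b(l)) + B(-3, 4)) = 12*((6 + 2*(8 + 3)) + (-4 + sqrt(-3 + 4))) = 12*((6 + 2*11) + (-4 + sqrt(1))) = 12*((6 + 22) + (-4 + 1)) = 12*(28 - 3) = 12*25 = 300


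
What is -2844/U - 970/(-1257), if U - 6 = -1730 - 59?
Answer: 5304418/2241231 ≈ 2.3667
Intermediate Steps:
U = -1783 (U = 6 + (-1730 - 59) = 6 - 1789 = -1783)
-2844/U - 970/(-1257) = -2844/(-1783) - 970/(-1257) = -2844*(-1/1783) - 970*(-1/1257) = 2844/1783 + 970/1257 = 5304418/2241231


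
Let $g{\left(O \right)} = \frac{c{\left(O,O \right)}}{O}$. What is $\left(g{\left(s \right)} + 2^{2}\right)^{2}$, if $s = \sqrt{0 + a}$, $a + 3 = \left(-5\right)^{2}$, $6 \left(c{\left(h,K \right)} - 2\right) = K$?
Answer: $\frac{6947}{396} + \frac{25 \sqrt{22}}{33} \approx 21.096$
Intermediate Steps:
$c{\left(h,K \right)} = 2 + \frac{K}{6}$
$a = 22$ ($a = -3 + \left(-5\right)^{2} = -3 + 25 = 22$)
$s = \sqrt{22}$ ($s = \sqrt{0 + 22} = \sqrt{22} \approx 4.6904$)
$g{\left(O \right)} = \frac{2 + \frac{O}{6}}{O}$
$\left(g{\left(s \right)} + 2^{2}\right)^{2} = \left(\frac{12 + \sqrt{22}}{6 \sqrt{22}} + 2^{2}\right)^{2} = \left(\frac{\frac{\sqrt{22}}{22} \left(12 + \sqrt{22}\right)}{6} + 4\right)^{2} = \left(\frac{\sqrt{22} \left(12 + \sqrt{22}\right)}{132} + 4\right)^{2} = \left(4 + \frac{\sqrt{22} \left(12 + \sqrt{22}\right)}{132}\right)^{2}$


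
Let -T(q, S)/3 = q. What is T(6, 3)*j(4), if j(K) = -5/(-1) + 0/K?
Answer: -90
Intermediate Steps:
T(q, S) = -3*q
j(K) = 5 (j(K) = -5*(-1) + 0 = 5 + 0 = 5)
T(6, 3)*j(4) = -3*6*5 = -18*5 = -90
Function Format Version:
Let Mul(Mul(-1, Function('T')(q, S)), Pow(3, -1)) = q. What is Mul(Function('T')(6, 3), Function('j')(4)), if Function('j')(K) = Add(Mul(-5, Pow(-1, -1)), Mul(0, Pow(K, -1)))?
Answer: -90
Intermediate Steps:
Function('T')(q, S) = Mul(-3, q)
Function('j')(K) = 5 (Function('j')(K) = Add(Mul(-5, -1), 0) = Add(5, 0) = 5)
Mul(Function('T')(6, 3), Function('j')(4)) = Mul(Mul(-3, 6), 5) = Mul(-18, 5) = -90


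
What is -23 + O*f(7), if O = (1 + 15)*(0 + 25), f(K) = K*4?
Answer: 11177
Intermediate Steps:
f(K) = 4*K
O = 400 (O = 16*25 = 400)
-23 + O*f(7) = -23 + 400*(4*7) = -23 + 400*28 = -23 + 11200 = 11177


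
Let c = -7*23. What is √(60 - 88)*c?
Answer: -322*I*√7 ≈ -851.93*I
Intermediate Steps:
c = -161
√(60 - 88)*c = √(60 - 88)*(-161) = √(-28)*(-161) = (2*I*√7)*(-161) = -322*I*√7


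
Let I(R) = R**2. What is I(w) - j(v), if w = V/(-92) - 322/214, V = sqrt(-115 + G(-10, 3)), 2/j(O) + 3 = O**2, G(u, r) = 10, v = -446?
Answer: 405619345645/180145160624 + 7*I*sqrt(105)/214 ≈ 2.2516 + 0.33518*I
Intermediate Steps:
j(O) = 2/(-3 + O**2)
V = I*sqrt(105) (V = sqrt(-115 + 10) = sqrt(-105) = I*sqrt(105) ≈ 10.247*I)
w = -161/107 - I*sqrt(105)/92 (w = (I*sqrt(105))/(-92) - 322/214 = (I*sqrt(105))*(-1/92) - 322*1/214 = -I*sqrt(105)/92 - 161/107 = -161/107 - I*sqrt(105)/92 ≈ -1.5047 - 0.11138*I)
I(w) - j(v) = (-161/107 - I*sqrt(105)/92)**2 - 2/(-3 + (-446)**2) = (-161/107 - I*sqrt(105)/92)**2 - 2/(-3 + 198916) = (-161/107 - I*sqrt(105)/92)**2 - 2/198913 = -2/198913 + (-161/107 - I*sqrt(105)/92)**2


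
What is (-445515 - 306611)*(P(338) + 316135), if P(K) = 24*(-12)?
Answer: -237556740722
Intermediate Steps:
P(K) = -288
(-445515 - 306611)*(P(338) + 316135) = (-445515 - 306611)*(-288 + 316135) = -752126*315847 = -237556740722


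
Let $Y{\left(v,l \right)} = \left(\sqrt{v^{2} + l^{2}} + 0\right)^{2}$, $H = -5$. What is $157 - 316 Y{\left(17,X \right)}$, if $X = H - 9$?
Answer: $-153103$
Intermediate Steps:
$X = -14$ ($X = -5 - 9 = -14$)
$Y{\left(v,l \right)} = l^{2} + v^{2}$ ($Y{\left(v,l \right)} = \left(\sqrt{l^{2} + v^{2}} + 0\right)^{2} = \left(\sqrt{l^{2} + v^{2}}\right)^{2} = l^{2} + v^{2}$)
$157 - 316 Y{\left(17,X \right)} = 157 - 316 \left(\left(-14\right)^{2} + 17^{2}\right) = 157 - 316 \left(196 + 289\right) = 157 - 153260 = -153103$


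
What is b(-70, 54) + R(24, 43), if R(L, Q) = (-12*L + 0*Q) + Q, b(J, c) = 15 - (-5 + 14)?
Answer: -239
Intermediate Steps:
b(J, c) = 6 (b(J, c) = 15 - 1*9 = 15 - 9 = 6)
R(L, Q) = Q - 12*L (R(L, Q) = (-12*L + 0) + Q = -12*L + Q = Q - 12*L)
b(-70, 54) + R(24, 43) = 6 + (43 - 12*24) = 6 + (43 - 288) = 6 - 245 = -239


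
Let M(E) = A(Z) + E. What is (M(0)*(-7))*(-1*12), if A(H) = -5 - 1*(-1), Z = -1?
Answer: -336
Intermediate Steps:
A(H) = -4 (A(H) = -5 + 1 = -4)
M(E) = -4 + E
(M(0)*(-7))*(-1*12) = ((-4 + 0)*(-7))*(-1*12) = -4*(-7)*(-12) = 28*(-12) = -336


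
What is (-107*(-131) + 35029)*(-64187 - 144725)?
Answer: -10246297952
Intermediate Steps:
(-107*(-131) + 35029)*(-64187 - 144725) = (14017 + 35029)*(-208912) = 49046*(-208912) = -10246297952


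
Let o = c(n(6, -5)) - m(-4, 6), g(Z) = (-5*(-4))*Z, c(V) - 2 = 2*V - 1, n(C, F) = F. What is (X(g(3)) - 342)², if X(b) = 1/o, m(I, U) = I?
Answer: 2927521/25 ≈ 1.1710e+5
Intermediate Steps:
c(V) = 1 + 2*V (c(V) = 2 + (2*V - 1) = 2 + (-1 + 2*V) = 1 + 2*V)
g(Z) = 20*Z
o = -5 (o = (1 + 2*(-5)) - 1*(-4) = (1 - 10) + 4 = -9 + 4 = -5)
X(b) = -⅕ (X(b) = 1/(-5) = -⅕)
(X(g(3)) - 342)² = (-⅕ - 342)² = (-1711/5)² = 2927521/25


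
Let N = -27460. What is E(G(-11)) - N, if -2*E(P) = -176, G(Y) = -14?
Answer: 27548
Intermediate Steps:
E(P) = 88 (E(P) = -½*(-176) = 88)
E(G(-11)) - N = 88 - 1*(-27460) = 88 + 27460 = 27548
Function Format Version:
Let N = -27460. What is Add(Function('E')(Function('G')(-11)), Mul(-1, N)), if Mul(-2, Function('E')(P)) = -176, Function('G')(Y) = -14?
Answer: 27548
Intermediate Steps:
Function('E')(P) = 88 (Function('E')(P) = Mul(Rational(-1, 2), -176) = 88)
Add(Function('E')(Function('G')(-11)), Mul(-1, N)) = Add(88, Mul(-1, -27460)) = Add(88, 27460) = 27548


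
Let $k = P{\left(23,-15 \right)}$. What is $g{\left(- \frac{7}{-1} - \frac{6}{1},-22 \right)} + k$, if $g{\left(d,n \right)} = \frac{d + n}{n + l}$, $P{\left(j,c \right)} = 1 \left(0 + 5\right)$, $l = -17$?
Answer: $\frac{72}{13} \approx 5.5385$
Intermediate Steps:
$P{\left(j,c \right)} = 5$ ($P{\left(j,c \right)} = 1 \cdot 5 = 5$)
$g{\left(d,n \right)} = \frac{d + n}{-17 + n}$ ($g{\left(d,n \right)} = \frac{d + n}{n - 17} = \frac{d + n}{-17 + n}$)
$k = 5$
$g{\left(- \frac{7}{-1} - \frac{6}{1},-22 \right)} + k = \frac{\left(- \frac{7}{-1} - \frac{6}{1}\right) - 22}{-17 - 22} + 5 = \frac{\left(\left(-7\right) \left(-1\right) - 6\right) - 22}{-39} + 5 = - \frac{\left(7 - 6\right) - 22}{39} + 5 = - \frac{1 - 22}{39} + 5 = \left(- \frac{1}{39}\right) \left(-21\right) + 5 = \frac{7}{13} + 5 = \frac{72}{13}$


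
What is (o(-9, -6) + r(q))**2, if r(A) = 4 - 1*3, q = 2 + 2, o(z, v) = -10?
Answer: 81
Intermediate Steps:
q = 4
r(A) = 1 (r(A) = 4 - 3 = 1)
(o(-9, -6) + r(q))**2 = (-10 + 1)**2 = (-9)**2 = 81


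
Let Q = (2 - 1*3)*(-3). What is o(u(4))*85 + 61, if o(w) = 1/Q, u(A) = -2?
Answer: 268/3 ≈ 89.333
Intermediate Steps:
Q = 3 (Q = (2 - 3)*(-3) = -1*(-3) = 3)
o(w) = 1/3
o(u(4))*85 + 61 = (1/3)*85 + 61 = 85/3 + 61 = 268/3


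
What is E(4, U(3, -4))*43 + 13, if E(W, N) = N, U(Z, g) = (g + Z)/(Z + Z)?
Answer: 35/6 ≈ 5.8333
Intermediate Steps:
U(Z, g) = (Z + g)/(2*Z) (U(Z, g) = (Z + g)/((2*Z)) = (Z + g)*(1/(2*Z)) = (Z + g)/(2*Z))
E(4, U(3, -4))*43 + 13 = ((1/2)*(3 - 4)/3)*43 + 13 = ((1/2)*(1/3)*(-1))*43 + 13 = -1/6*43 + 13 = -43/6 + 13 = 35/6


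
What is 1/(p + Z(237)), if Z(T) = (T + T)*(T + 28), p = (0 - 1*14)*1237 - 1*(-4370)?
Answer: 1/112662 ≈ 8.8761e-6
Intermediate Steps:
p = -12948 (p = (0 - 14)*1237 + 4370 = -14*1237 + 4370 = -17318 + 4370 = -12948)
Z(T) = 2*T*(28 + T) (Z(T) = (2*T)*(28 + T) = 2*T*(28 + T))
1/(p + Z(237)) = 1/(-12948 + 2*237*(28 + 237)) = 1/(-12948 + 2*237*265) = 1/(-12948 + 125610) = 1/112662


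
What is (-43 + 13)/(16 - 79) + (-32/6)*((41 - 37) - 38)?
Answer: 3818/21 ≈ 181.81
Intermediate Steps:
(-43 + 13)/(16 - 79) + (-32/6)*((41 - 37) - 38) = -30/(-63) + (-32*1/6)*(4 - 38) = -30*(-1/63) - 16/3*(-34) = 10/21 + 544/3 = 3818/21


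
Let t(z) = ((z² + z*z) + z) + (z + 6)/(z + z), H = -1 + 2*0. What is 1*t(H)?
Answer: -3/2 ≈ -1.5000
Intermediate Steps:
H = -1 (H = -1 + 0 = -1)
t(z) = z + 2*z² + (6 + z)/(2*z) (t(z) = ((z² + z²) + z) + (6 + z)/((2*z)) = (2*z² + z) + (6 + z)*(1/(2*z)) = (z + 2*z²) + (6 + z)/(2*z) = z + 2*z² + (6 + z)/(2*z))
1*t(H) = 1*(½ - 1 + 2*(-1)² + 3/(-1)) = 1*(½ - 1 + 2*1 + 3*(-1)) = 1*(½ - 1 + 2 - 3) = 1*(-3/2) = -3/2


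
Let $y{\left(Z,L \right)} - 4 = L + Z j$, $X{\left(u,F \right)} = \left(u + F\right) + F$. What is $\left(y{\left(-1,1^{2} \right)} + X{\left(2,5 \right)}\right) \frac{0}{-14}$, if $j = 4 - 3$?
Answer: $0$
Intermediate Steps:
$X{\left(u,F \right)} = u + 2 F$ ($X{\left(u,F \right)} = \left(F + u\right) + F = u + 2 F$)
$j = 1$
$y{\left(Z,L \right)} = 4 + L + Z$ ($y{\left(Z,L \right)} = 4 + \left(L + Z 1\right) = 4 + \left(L + Z\right) = 4 + L + Z$)
$\left(y{\left(-1,1^{2} \right)} + X{\left(2,5 \right)}\right) \frac{0}{-14} = \left(\left(4 + 1^{2} - 1\right) + \left(2 + 2 \cdot 5\right)\right) \frac{0}{-14} = \left(\left(4 + 1 - 1\right) + \left(2 + 10\right)\right) 0 \left(- \frac{1}{14}\right) = \left(4 + 12\right) 0 = 16 \cdot 0 = 0$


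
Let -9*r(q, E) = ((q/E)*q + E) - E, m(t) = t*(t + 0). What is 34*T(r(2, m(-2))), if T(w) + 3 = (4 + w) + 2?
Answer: 884/9 ≈ 98.222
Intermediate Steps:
m(t) = t**2 (m(t) = t*t = t**2)
r(q, E) = -q**2/(9*E) (r(q, E) = -(((q/E)*q + E) - E)/9 = -((q**2/E + E) - E)/9 = -((E + q**2/E) - E)/9 = -q**2/(9*E))
T(w) = 3 + w (T(w) = -3 + ((4 + w) + 2) = -3 + (6 + w) = 3 + w)
34*T(r(2, m(-2))) = 34*(3 - 1/9*2**2/(-2)**2) = 34*(3 - 1/9*4/4) = 34*(3 - 1/9*1/4*4) = 34*(3 - 1/9) = 34*(26/9) = 884/9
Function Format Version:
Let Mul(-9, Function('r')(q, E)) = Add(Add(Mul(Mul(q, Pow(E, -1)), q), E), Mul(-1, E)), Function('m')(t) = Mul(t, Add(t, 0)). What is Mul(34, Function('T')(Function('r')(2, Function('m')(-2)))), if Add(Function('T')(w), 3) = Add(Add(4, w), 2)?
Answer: Rational(884, 9) ≈ 98.222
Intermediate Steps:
Function('m')(t) = Pow(t, 2) (Function('m')(t) = Mul(t, t) = Pow(t, 2))
Function('r')(q, E) = Mul(Rational(-1, 9), Pow(E, -1), Pow(q, 2)) (Function('r')(q, E) = Mul(Rational(-1, 9), Add(Add(Mul(Mul(q, Pow(E, -1)), q), E), Mul(-1, E))) = Mul(Rational(-1, 9), Add(Add(Mul(Pow(E, -1), Pow(q, 2)), E), Mul(-1, E))) = Mul(Rational(-1, 9), Add(Add(E, Mul(Pow(E, -1), Pow(q, 2))), Mul(-1, E))) = Mul(Rational(-1, 9), Mul(Pow(E, -1), Pow(q, 2))) = Mul(Rational(-1, 9), Pow(E, -1), Pow(q, 2)))
Function('T')(w) = Add(3, w) (Function('T')(w) = Add(-3, Add(Add(4, w), 2)) = Add(-3, Add(6, w)) = Add(3, w))
Mul(34, Function('T')(Function('r')(2, Function('m')(-2)))) = Mul(34, Add(3, Mul(Rational(-1, 9), Pow(Pow(-2, 2), -1), Pow(2, 2)))) = Mul(34, Add(3, Mul(Rational(-1, 9), Pow(4, -1), 4))) = Mul(34, Add(3, Mul(Rational(-1, 9), Rational(1, 4), 4))) = Mul(34, Add(3, Rational(-1, 9))) = Mul(34, Rational(26, 9)) = Rational(884, 9)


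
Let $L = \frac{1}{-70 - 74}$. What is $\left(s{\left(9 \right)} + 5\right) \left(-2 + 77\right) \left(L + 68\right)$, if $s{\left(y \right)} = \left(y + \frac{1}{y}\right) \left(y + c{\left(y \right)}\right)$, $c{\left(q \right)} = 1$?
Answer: $\frac{211730375}{432} \approx 4.9012 \cdot 10^{5}$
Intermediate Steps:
$L = - \frac{1}{144}$ ($L = \frac{1}{-144} = - \frac{1}{144} \approx -0.0069444$)
$s{\left(y \right)} = \left(1 + y\right) \left(y + \frac{1}{y}\right)$ ($s{\left(y \right)} = \left(y + \frac{1}{y}\right) \left(y + 1\right) = \left(y + \frac{1}{y}\right) \left(1 + y\right) = \left(1 + y\right) \left(y + \frac{1}{y}\right)$)
$\left(s{\left(9 \right)} + 5\right) \left(-2 + 77\right) \left(L + 68\right) = \left(\left(1 + 9 + \frac{1}{9} + 9^{2}\right) + 5\right) \left(-2 + 77\right) \left(- \frac{1}{144} + 68\right) = \left(\left(1 + 9 + \frac{1}{9} + 81\right) + 5\right) 75 \cdot \frac{9791}{144} = \left(\frac{820}{9} + 5\right) \frac{244775}{48} = \frac{865}{9} \cdot \frac{244775}{48} = \frac{211730375}{432}$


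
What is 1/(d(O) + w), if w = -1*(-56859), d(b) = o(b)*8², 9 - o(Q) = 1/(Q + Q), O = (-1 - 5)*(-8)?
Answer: 3/172303 ≈ 1.7411e-5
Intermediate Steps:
O = 48 (O = -6*(-8) = 48)
o(Q) = 9 - 1/(2*Q) (o(Q) = 9 - 1/(Q + Q) = 9 - 1/(2*Q))
d(b) = 576 - 32/b (d(b) = (9 - 1/(2*b))*8² = (9 - 1/(2*b))*64 = 576 - 32/b)
w = 56859
1/(d(O) + w) = 1/((576 - 32/48) + 56859) = 1/((576 - 32*1/48) + 56859) = 1/((576 - ⅔) + 56859) = 1/(1726/3 + 56859) = 1/(172303/3) = 3/172303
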